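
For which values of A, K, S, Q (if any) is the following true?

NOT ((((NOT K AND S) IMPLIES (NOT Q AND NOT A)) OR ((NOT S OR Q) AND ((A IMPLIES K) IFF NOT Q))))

A=T, K=F, S=T, Q=F

  NOT ((((NOT K AND S) IMPLIES (NOT Q AND NOT A)) OR ((NOT S OR Q) AND ((A IMPLIES K) IFF NOT Q)))) = True
    ((NOT K AND S) IMPLIES (NOT Q AND NOT A)) OR ((NOT S OR Q) AND ((A IMPLIES K) IFF NOT Q)) = False
      (NOT K AND S) IMPLIES (NOT Q AND NOT A) = False
        NOT K AND S = True
          NOT K = True
        NOT Q AND NOT A = False
          NOT Q = True
          NOT A = False
      (NOT S OR Q) AND ((A IMPLIES K) IFF NOT Q) = False
        NOT S OR Q = False
          NOT S = False
        (A IMPLIES K) IFF NOT Q = False
          A IMPLIES K = False
          NOT Q = True
The formula evaluates to True.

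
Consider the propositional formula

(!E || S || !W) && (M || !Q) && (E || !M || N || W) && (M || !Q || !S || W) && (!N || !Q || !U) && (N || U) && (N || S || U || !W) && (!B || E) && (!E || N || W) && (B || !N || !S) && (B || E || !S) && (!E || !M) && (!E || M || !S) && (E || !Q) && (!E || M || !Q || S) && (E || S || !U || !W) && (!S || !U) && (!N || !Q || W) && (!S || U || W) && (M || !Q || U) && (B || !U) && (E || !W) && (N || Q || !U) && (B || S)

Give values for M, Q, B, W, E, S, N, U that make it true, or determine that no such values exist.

M = False, Q = False, B = True, W = False, E = True, S = False, N = True, U = True

Try M = True:
  (!E || !M) forces E = False.
  (!B || E) forces B = False.
  (B || E || !S) forces S = False.
  clause (B || S) is falsified — backtrack.
So M = False.
  then (M || !Q) forces Q = False.
Set B = True.
  then (!B || E) forces E = True.
  then (!E || M || !S) forces S = False.
  then (!E || S || !W) forces W = False.
  then (!E || N || W) forces N = True.
Set U = True.
All clauses satisfied.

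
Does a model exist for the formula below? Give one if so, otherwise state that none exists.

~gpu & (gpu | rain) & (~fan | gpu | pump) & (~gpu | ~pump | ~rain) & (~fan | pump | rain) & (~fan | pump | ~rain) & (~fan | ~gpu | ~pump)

Unit clause (~gpu) forces gpu = False.
In (gpu | rain) only rain is left, so rain = True.
Set pump = False.
  then (~fan | gpu | pump) forces fan = False.
Check each clause:
  (~gpu): ~gpu holds.
  (gpu | rain): rain holds.
  (~fan | gpu | pump): ~fan holds.
  (~gpu | ~pump | ~rain): ~gpu holds.
  (~fan | pump | rain): ~fan holds.
  (~fan | pump | ~rain): ~fan holds.
  (~fan | ~gpu | ~pump): ~fan holds.
All clauses satisfied.

gpu = False, rain = True, pump = False, fan = False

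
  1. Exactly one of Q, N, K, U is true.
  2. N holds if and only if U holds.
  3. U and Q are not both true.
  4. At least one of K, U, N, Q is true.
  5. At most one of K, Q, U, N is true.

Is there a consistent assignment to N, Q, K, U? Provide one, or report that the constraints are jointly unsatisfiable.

N = False; Q = True; K = False; U = False

  (1) {Q, N, K, U}: 1 true — exactly one ✓
  (2) N=F, U=F — same ✓
  (3) U=F, Q=T — not both ✓
  (4) {K, U, N, Q}: 1 true — at least one ✓
  (5) {K, Q, U, N}: 1 true — at most one ✓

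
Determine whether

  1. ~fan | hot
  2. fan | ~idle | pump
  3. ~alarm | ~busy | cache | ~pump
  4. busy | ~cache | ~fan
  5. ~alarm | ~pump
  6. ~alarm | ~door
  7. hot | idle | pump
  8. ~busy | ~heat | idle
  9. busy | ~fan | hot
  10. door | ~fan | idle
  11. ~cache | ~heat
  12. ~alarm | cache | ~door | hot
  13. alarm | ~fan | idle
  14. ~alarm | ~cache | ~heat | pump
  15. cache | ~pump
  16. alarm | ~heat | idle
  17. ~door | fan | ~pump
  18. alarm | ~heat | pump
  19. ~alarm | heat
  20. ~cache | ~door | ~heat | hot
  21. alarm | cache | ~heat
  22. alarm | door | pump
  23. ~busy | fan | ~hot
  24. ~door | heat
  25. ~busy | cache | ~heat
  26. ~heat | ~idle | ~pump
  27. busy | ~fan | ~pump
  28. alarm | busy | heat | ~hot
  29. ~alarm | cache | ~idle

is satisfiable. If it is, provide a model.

Set pump = True.
  then (~alarm | ~pump) forces alarm = False.
  then (cache | ~pump) forces cache = True.
  then (~cache | ~heat) forces heat = False.
  then (~door | heat) forces door = False.
Set busy = True.
Set hot = False.
  then (~fan | hot) forces fan = False.
Set idle = False.
All clauses satisfied.

pump=T, heat=F, busy=T, alarm=F, hot=F, cache=T, fan=F, door=F, idle=F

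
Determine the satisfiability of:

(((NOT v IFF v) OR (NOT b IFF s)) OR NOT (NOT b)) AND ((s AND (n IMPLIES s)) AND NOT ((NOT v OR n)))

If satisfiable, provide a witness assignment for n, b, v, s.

n=F; b=T; v=T; s=T

  ((NOT v IFF v) OR (NOT b IFF s)) OR NOT (NOT b) = True
    (NOT v IFF v) OR (NOT b IFF s) = False
      NOT v IFF v = False
        NOT v = False
      NOT b IFF s = False
        NOT b = False
    NOT (NOT b) = True
      NOT b = False
  (s AND (n IMPLIES s)) AND NOT ((NOT v OR n)) = True
    s AND (n IMPLIES s) = True
      n IMPLIES s = True
    NOT ((NOT v OR n)) = True
      NOT v OR n = False
        NOT v = False
Both conjuncts True, so the formula holds.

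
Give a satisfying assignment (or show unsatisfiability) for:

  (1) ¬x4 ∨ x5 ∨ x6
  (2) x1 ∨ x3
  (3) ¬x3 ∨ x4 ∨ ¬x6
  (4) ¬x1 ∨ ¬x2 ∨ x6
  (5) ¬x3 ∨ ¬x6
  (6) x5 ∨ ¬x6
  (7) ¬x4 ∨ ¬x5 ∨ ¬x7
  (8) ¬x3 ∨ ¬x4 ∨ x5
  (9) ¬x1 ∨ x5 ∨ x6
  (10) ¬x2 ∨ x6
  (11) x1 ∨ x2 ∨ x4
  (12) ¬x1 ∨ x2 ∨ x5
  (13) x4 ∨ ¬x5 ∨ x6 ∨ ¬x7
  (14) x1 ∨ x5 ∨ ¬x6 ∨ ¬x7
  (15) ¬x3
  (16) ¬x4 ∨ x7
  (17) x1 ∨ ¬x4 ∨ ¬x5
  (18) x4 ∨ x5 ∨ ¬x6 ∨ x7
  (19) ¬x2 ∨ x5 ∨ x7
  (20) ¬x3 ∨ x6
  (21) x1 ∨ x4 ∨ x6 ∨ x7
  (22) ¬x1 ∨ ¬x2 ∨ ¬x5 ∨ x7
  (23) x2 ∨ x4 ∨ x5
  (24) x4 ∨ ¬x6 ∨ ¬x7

Unit clause (¬x3) forces x3 = False.
In (x1 ∨ x3) only x1 is left, so x1 = True.
Try x2 = True:
  (¬x1 ∨ ¬x2 ∨ x6) forces x6 = True.
  (x5 ∨ ¬x6) forces x5 = True.
  (¬x1 ∨ ¬x2 ∨ ¬x5 ∨ x7) forces x7 = True.
  (¬x4 ∨ ¬x5 ∨ ¬x7) forces x4 = False.
  clause (x4 ∨ ¬x6 ∨ ¬x7) is falsified — backtrack.
So x2 = False.
  then (¬x1 ∨ x2 ∨ x5) forces x5 = True.
Try x4 = True:
  (¬x4 ∨ ¬x5 ∨ ¬x7) forces x7 = False.
  clause (¬x4 ∨ x7) is falsified — backtrack.
So x4 = False.
Set x6 = False.
  then (x4 ∨ ¬x5 ∨ x6 ∨ ¬x7) forces x7 = False.
All clauses satisfied.

x1 = True, x2 = False, x3 = False, x4 = False, x5 = True, x6 = False, x7 = False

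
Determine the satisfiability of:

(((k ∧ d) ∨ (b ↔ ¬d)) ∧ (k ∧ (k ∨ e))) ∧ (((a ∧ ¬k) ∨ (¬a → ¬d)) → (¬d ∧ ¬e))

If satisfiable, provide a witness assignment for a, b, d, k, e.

a=F, b=F, d=T, k=T, e=F

  ((k ∧ d) ∨ (b ↔ ¬d)) ∧ (k ∧ (k ∨ e)) = True
    (k ∧ d) ∨ (b ↔ ¬d) = True
      k ∧ d = True
      b ↔ ¬d = True
        ¬d = False
    k ∧ (k ∨ e) = True
      k ∨ e = True
  ((a ∧ ¬k) ∨ (¬a → ¬d)) → (¬d ∧ ¬e) = True
    (a ∧ ¬k) ∨ (¬a → ¬d) = False
      a ∧ ¬k = False
        ¬k = False
      ¬a → ¬d = False
        ¬a = True
        ¬d = False
    ¬d ∧ ¬e = False
      ¬d = False
      ¬e = True
Both conjuncts True, so the formula holds.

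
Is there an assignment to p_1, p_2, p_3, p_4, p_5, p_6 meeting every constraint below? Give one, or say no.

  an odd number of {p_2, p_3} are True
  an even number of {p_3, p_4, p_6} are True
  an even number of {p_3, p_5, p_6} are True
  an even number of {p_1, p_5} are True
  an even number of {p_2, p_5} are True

p_1: False; p_2: False; p_3: True; p_4: False; p_5: False; p_6: True

{p_2, p_3}: 1 true → odd ✓
{p_3, p_4, p_6}: 2 true → even ✓
{p_3, p_5, p_6}: 2 true → even ✓
{p_1, p_5}: 0 true → even ✓
{p_2, p_5}: 0 true → even ✓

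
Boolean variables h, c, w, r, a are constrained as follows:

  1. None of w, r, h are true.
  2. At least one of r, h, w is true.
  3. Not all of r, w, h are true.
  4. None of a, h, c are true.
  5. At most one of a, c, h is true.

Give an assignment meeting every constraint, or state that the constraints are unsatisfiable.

Unsatisfiable — no assignment works.

Case h = True:
  Constraint (1) is violated (h=T) — contradiction.
Case h = False:
  (1) forces w = False.
  (1) forces r = False.
  Constraint (2) is violated (r=F, h=F, w=F) — contradiction.
Both cases fail — unsatisfiable.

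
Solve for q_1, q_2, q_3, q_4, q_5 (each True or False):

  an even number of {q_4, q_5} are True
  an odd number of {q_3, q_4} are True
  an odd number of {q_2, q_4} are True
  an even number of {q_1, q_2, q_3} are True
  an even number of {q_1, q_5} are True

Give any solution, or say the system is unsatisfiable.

q_1 = False; q_2 = True; q_3 = True; q_4 = False; q_5 = False

{q_4, q_5}: 0 true → even ✓
{q_3, q_4}: 1 true → odd ✓
{q_2, q_4}: 1 true → odd ✓
{q_1, q_2, q_3}: 2 true → even ✓
{q_1, q_5}: 0 true → even ✓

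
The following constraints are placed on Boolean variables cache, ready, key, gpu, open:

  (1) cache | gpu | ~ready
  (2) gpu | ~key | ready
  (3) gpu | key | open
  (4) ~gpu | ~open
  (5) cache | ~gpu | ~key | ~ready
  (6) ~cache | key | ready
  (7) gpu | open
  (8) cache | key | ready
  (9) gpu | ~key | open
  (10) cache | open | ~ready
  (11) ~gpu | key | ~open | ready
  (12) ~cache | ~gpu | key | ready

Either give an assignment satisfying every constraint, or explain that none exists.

cache=T, ready=F, key=T, gpu=T, open=F

Set cache = True.
Set ready = False.
  then (~cache | key | ready) forces key = True.
  then (gpu | ~key | ready) forces gpu = True.
  then (~gpu | ~open) forces open = False.
All clauses satisfied.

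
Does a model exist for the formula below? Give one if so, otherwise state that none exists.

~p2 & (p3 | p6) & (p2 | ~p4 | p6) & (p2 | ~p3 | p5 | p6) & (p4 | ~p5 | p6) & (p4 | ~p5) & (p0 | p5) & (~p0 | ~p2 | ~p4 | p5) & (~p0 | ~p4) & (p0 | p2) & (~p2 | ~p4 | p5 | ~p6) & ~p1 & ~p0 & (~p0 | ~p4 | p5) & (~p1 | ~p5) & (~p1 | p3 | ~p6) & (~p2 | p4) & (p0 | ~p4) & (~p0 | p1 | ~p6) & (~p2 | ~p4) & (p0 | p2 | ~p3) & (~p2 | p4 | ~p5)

UNSATISFIABLE

Case p0 = True:
  Clause (~p0) is falsified — contradiction.
Case p0 = False:
  (~p2) forces p2 = False.
  Clause (p0 | p2) is falsified — contradiction.
Both cases fail, so the formula is unsatisfiable.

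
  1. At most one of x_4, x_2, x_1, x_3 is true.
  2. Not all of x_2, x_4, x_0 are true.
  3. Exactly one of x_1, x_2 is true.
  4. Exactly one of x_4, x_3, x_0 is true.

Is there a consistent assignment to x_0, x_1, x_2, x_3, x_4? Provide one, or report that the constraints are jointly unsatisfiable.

x_0=T, x_1=T, x_2=F, x_3=F, x_4=F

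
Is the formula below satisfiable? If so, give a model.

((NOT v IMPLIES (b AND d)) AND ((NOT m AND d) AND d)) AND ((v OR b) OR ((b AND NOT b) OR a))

m=F, a=T, v=T, d=T, b=T

  (NOT v IMPLIES (b AND d)) AND ((NOT m AND d) AND d) = True
    NOT v IMPLIES (b AND d) = True
      NOT v = False
      b AND d = True
    (NOT m AND d) AND d = True
      NOT m AND d = True
        NOT m = True
  (v OR b) OR ((b AND NOT b) OR a) = True
    v OR b = True
    (b AND NOT b) OR a = True
      b AND NOT b = False
        NOT b = False
Both conjuncts True, so the formula holds.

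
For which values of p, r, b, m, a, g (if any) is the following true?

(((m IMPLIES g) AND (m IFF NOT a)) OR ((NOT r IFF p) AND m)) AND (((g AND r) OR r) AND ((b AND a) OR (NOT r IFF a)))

p=T, r=T, b=F, m=T, a=F, g=T

  ((m IMPLIES g) AND (m IFF NOT a)) OR ((NOT r IFF p) AND m) = True
    (m IMPLIES g) AND (m IFF NOT a) = True
      m IMPLIES g = True
      m IFF NOT a = True
        NOT a = True
    (NOT r IFF p) AND m = False
      NOT r IFF p = False
        NOT r = False
  ((g AND r) OR r) AND ((b AND a) OR (NOT r IFF a)) = True
    (g AND r) OR r = True
      g AND r = True
    (b AND a) OR (NOT r IFF a) = True
      b AND a = False
      NOT r IFF a = True
        NOT r = False
Both conjuncts True, so the formula holds.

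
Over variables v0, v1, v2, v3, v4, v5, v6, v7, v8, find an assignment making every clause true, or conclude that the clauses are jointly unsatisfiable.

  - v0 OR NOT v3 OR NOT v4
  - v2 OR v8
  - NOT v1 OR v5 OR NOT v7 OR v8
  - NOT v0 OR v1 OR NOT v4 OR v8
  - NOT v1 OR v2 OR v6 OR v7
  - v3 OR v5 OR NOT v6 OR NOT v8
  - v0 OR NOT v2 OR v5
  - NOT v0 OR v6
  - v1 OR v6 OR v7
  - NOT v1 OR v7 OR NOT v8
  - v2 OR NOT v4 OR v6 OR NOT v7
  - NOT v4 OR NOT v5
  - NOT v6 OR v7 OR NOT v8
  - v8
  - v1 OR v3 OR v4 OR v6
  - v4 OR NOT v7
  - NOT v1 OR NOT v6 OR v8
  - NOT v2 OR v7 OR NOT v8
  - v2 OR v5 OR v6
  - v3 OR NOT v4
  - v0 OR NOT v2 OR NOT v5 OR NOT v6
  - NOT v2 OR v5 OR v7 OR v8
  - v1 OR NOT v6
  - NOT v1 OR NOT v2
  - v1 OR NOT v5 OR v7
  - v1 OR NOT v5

Unit clause (v8) forces v8 = True.
Set v0 = True.
  then (NOT v0 OR v6) forces v6 = True.
  then (NOT v6 OR v7 OR NOT v8) forces v7 = True.
  then (v4 OR NOT v7) forces v4 = True.
  then (v3 OR NOT v4) forces v3 = True.
  then (v1 OR NOT v6) forces v1 = True.
  then (NOT v1 OR NOT v2) forces v2 = False.
  then (NOT v4 OR NOT v5) forces v5 = False.
All clauses satisfied.

v0 = True, v1 = True, v2 = False, v3 = True, v4 = True, v5 = False, v6 = True, v7 = True, v8 = True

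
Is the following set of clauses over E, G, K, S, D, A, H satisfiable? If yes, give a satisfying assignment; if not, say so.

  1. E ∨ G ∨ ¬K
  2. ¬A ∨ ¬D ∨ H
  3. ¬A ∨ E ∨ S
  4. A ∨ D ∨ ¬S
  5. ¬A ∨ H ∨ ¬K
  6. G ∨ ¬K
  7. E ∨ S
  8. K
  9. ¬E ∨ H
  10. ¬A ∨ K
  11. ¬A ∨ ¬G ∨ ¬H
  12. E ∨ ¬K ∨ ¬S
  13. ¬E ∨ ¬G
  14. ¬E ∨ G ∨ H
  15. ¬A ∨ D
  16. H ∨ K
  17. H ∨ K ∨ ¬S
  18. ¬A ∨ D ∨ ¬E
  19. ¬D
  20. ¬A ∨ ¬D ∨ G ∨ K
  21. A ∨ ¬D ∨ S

UNSATISFIABLE

Case K = True:
  (G ∨ ¬K) forces G = True.
  (¬E ∨ ¬G) forces E = False.
  (E ∨ S) forces S = True.
  Clause (E ∨ ¬K ∨ ¬S) is falsified — contradiction.
Case K = False:
  Clause (K) is falsified — contradiction.
Both cases fail, so the formula is unsatisfiable.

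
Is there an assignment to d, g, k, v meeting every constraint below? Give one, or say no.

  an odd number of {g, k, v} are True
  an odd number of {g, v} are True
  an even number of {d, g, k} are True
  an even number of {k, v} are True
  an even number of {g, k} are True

No satisfying assignment exists.

Adding constraints 2, 4, 5 mod 2: every variable appears an even number of times on the left, so the left side is 0.
But the right sides sum to 1 (mod 2). 0 ≠ 1 — the system is inconsistent.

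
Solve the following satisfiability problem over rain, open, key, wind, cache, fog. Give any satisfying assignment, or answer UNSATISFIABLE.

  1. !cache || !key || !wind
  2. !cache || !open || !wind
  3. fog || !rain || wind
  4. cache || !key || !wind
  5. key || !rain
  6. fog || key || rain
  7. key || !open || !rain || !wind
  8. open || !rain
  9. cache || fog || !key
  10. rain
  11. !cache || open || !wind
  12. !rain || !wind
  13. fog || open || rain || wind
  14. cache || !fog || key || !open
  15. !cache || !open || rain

rain: True; open: True; key: True; wind: False; cache: True; fog: True

Unit clause (rain) forces rain = True.
In (!rain || !wind) only !wind is left, so wind = False.
In (fog || !rain || wind) only fog is left, so fog = True.
In (key || !rain) only key is left, so key = True.
In (open || !rain) only open is left, so open = True.
Set cache = True.
All clauses satisfied.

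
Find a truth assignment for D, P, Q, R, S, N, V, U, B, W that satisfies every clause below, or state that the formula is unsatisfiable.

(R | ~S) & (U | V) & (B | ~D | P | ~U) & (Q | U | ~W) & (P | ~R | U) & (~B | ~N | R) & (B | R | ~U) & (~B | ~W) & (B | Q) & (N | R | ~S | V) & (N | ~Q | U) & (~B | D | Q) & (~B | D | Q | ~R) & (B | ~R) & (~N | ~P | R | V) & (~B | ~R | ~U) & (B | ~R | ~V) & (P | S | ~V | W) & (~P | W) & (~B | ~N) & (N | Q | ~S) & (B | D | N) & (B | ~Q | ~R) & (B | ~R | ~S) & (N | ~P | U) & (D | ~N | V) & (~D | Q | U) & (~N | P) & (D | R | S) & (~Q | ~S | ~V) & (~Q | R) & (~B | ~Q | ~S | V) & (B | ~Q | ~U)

D=T; P=F; Q=F; R=F; S=F; N=F; V=F; U=T; B=T; W=F

Set D = True.
Set P = False.
  then (~N | P) forces N = False.
Set Q = False.
  then (B | Q) forces B = True.
  then (N | Q | ~S) forces S = False.
  then (~D | Q | U) forces U = True.
  then (~B | ~W) forces W = False.
  then (~B | ~R | ~U) forces R = False.
  then (P | S | ~V | W) forces V = False.
All clauses satisfied.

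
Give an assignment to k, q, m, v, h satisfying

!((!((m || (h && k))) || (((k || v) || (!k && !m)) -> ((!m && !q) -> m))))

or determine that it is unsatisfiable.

k = True; q = False; m = False; v = True; h = True

  !((!((m || (h && k))) || (((k || v) || (!k && !m)) -> ((!m && !q) -> m)))) = True
    !((m || (h && k))) || (((k || v) || (!k && !m)) -> ((!m && !q) -> m)) = False
      !((m || (h && k))) = False
        m || (h && k) = True
          h && k = True
      ((k || v) || (!k && !m)) -> ((!m && !q) -> m) = False
        (k || v) || (!k && !m) = True
          k || v = True
          !k && !m = False
            !k = False
            !m = True
        (!m && !q) -> m = False
          !m && !q = True
            !m = True
            !q = True
The formula evaluates to True.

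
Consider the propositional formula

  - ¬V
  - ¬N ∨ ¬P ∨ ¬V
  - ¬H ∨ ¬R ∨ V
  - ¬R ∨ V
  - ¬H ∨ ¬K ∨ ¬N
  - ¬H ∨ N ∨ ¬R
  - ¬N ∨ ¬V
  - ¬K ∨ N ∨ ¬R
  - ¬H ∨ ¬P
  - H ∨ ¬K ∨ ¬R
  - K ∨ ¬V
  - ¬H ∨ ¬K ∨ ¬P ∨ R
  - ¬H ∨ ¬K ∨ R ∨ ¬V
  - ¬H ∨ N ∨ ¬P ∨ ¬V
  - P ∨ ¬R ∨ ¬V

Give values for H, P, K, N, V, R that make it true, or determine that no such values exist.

H=F, P=T, K=F, N=T, V=F, R=F

Unit clause (¬V) forces V = False.
In (¬R ∨ V) only ¬R is left, so R = False.
Set H = False.
Set P = True.
Set K = False.
Set N = True.
All clauses satisfied.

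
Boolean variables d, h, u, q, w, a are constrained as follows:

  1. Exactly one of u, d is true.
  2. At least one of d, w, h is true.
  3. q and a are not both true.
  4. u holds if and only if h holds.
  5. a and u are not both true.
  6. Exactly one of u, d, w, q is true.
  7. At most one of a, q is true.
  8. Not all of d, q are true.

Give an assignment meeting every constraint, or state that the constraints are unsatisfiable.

d: False; h: True; u: True; q: False; w: False; a: False

  (1) {u, d}: 1 true — exactly one ✓
  (2) {d, w, h}: 1 true — at least one ✓
  (3) q=F, a=F — not both ✓
  (4) u=T, h=T — same ✓
  (5) a=F, u=T — not both ✓
  (6) {u, d, w, q}: 1 true — exactly one ✓
  (7) {a, q}: 0 true — at most one ✓
  (8) {d, q}: 0/2 true — not all ✓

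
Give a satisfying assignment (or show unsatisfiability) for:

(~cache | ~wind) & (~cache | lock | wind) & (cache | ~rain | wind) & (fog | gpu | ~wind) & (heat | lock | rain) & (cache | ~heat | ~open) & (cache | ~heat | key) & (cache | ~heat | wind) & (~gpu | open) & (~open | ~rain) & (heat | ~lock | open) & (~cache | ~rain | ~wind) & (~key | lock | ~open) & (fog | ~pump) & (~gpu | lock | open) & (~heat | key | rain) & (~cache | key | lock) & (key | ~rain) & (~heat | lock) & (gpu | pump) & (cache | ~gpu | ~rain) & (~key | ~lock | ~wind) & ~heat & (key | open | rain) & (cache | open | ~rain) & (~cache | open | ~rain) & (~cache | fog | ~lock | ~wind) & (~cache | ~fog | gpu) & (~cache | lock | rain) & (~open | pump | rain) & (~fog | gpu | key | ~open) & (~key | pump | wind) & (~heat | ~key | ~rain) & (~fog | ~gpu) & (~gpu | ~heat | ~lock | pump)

Unit clause (~heat) forces heat = False.
Set wind = False.
Set rain = False.
  then (heat | lock | rain) forces lock = True.
  then (heat | ~lock | open) forces open = True.
  then (~open | pump | rain) forces pump = True.
  then (fog | ~pump) forces fog = True.
  then (~fog | ~gpu) forces gpu = False.
  then (~cache | ~fog | gpu) forces cache = False.
  then (~fog | gpu | key | ~open) forces key = True.
All clauses satisfied.

wind = False; rain = False; open = True; pump = True; key = True; cache = False; lock = True; heat = False; gpu = False; fog = True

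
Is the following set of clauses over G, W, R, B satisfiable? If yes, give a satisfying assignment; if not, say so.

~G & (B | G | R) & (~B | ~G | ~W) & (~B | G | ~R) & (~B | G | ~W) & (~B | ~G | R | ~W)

Unit clause (~G) forces G = False.
Set W = False.
Set R = False.
  then (B | G | R) forces B = True.
Check each clause:
  (~G): ~G holds.
  (B | G | R): B holds.
  (~B | ~G | ~W): ~G holds.
  (~B | G | ~R): ~R holds.
  (~B | G | ~W): ~W holds.
  (~B | ~G | R | ~W): ~G holds.
All clauses satisfied.

G: False, W: False, R: False, B: True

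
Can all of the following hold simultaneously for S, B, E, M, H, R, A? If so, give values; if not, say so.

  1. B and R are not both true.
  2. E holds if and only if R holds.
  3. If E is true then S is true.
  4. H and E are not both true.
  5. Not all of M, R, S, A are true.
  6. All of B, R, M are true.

Unsatisfiable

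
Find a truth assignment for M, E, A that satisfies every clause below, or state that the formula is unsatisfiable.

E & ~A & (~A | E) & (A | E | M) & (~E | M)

M=T, E=T, A=F

Unit clause (E) forces E = True.
Unit clause (~A) forces A = False.
In (~E | M) only M is left, so M = True.
All clauses satisfied.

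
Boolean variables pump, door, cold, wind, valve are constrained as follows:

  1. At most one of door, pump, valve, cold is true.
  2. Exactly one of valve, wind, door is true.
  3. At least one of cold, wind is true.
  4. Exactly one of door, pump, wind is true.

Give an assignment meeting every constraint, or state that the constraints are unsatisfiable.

pump = False, door = False, cold = False, wind = True, valve = False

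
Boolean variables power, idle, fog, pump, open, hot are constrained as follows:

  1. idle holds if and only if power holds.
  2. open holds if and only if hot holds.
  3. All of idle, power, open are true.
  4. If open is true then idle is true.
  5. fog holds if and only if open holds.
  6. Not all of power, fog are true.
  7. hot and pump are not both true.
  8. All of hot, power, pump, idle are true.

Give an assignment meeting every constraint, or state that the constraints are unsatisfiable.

Case pump = True:
  (3) forces idle = True.
  (1) with idle=T forces power = True.
  (3) forces open = True.
  (2) with open=T forces hot = True.
  Constraint (7) is violated (hot=T, pump=T) — contradiction.
Case pump = False:
  Constraint (8) is violated (pump=F) — contradiction.
Both cases fail — unsatisfiable.

No satisfying assignment exists.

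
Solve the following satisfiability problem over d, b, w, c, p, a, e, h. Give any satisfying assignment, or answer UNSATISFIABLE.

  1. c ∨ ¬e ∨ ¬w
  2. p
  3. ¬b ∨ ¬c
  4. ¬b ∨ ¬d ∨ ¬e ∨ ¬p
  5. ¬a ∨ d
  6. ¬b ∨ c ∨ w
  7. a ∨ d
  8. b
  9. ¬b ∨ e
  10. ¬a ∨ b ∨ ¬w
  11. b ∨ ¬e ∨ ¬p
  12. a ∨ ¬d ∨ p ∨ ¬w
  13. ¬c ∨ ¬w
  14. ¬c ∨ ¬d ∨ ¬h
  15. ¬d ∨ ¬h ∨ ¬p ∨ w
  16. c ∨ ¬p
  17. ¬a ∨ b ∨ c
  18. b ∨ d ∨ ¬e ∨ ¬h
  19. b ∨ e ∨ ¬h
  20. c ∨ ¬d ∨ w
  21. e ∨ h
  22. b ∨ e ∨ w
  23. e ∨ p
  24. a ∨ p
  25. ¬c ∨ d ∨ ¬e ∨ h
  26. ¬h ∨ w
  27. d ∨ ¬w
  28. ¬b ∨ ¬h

Unsatisfiable — no assignment works.

Case b = True:
  (p) forces p = True.
  (¬b ∨ ¬c) forces c = False.
  Clause (c ∨ ¬p) is falsified — contradiction.
Case b = False:
  Clause (b) is falsified — contradiction.
Both cases fail, so the formula is unsatisfiable.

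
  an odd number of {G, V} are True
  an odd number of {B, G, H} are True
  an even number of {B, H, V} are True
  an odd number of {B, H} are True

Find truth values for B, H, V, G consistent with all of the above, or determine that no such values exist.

B = False; H = True; V = True; G = False

{G, V}: 1 true → odd ✓
{B, G, H}: 1 true → odd ✓
{B, H, V}: 2 true → even ✓
{B, H}: 1 true → odd ✓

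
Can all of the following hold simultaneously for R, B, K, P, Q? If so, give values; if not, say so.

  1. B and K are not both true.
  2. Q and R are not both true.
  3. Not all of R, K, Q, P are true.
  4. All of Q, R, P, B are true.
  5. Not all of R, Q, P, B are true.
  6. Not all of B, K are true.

The formula is unsatisfiable.

Case R = True:
  (2) with R=T forces Q = False.
  Constraint (4) is violated (Q=F) — contradiction.
Case R = False:
  Constraint (4) is violated (R=F) — contradiction.
Both cases fail — unsatisfiable.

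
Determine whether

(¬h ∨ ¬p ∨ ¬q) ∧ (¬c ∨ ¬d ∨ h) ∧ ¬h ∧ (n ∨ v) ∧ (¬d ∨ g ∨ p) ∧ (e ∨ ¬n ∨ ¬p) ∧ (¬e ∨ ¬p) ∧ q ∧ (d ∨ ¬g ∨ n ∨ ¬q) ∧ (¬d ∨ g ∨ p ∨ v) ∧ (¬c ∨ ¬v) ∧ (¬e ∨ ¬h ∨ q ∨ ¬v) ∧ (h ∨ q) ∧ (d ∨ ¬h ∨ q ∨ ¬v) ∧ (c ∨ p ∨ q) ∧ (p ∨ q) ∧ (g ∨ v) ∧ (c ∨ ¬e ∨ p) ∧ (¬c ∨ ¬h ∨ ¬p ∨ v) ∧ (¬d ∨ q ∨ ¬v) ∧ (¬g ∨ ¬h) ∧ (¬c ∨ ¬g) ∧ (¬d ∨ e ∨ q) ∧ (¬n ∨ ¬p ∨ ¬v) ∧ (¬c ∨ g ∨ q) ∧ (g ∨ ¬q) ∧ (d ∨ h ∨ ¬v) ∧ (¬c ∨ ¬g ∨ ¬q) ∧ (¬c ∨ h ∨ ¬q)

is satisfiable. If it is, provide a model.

Unit clause (¬h) forces h = False.
Unit clause (q) forces q = True.
In (g ∨ ¬q) only g is left, so g = True.
In (¬c ∨ ¬g ∨ ¬q) only ¬c is left, so c = False.
Set v = False.
  then (n ∨ v) forces n = True.
Try p = True:
  (e ∨ ¬n ∨ ¬p) forces e = True.
  clause (¬e ∨ ¬p) is falsified — backtrack.
So p = False.
  then (c ∨ ¬e ∨ p) forces e = False.
Set d = True.
All clauses satisfied.

v = False, q = True, p = False, g = True, h = False, c = False, e = False, n = True, d = True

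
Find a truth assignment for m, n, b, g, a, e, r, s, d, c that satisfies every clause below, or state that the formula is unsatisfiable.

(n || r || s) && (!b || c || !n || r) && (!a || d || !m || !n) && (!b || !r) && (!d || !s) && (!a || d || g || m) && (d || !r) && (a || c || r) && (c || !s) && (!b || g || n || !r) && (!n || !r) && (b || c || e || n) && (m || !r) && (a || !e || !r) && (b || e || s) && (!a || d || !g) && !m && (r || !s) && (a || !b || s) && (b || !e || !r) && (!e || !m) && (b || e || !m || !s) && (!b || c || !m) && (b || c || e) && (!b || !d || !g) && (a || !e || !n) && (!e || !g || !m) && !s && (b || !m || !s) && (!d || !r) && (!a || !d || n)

m=F, n=T, b=F, g=T, a=T, e=T, r=F, s=F, d=T, c=F

Unit clause (!m) forces m = False.
Unit clause (!s) forces s = False.
In (m || !r) only !r is left, so r = False.
In (n || r || s) only n is left, so n = True.
Set b = False.
  then (b || e || s) forces e = True.
  then (a || !e || !n) forces a = True.
Set g = True.
  then (!a || d || !g) forces d = True.
Set c = False.
All clauses satisfied.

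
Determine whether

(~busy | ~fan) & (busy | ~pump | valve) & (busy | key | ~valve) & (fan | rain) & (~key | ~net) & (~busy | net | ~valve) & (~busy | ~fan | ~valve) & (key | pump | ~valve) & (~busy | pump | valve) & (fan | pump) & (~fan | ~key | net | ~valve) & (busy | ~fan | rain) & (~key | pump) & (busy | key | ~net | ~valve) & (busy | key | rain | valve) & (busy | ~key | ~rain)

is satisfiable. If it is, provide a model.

busy = True, valve = False, net = False, key = True, fan = False, rain = True, pump = True

Set busy = True.
  then (~busy | ~fan) forces fan = False.
  then (fan | rain) forces rain = True.
  then (fan | pump) forces pump = True.
Set valve = False.
Set net = False.
Set key = True.
All clauses satisfied.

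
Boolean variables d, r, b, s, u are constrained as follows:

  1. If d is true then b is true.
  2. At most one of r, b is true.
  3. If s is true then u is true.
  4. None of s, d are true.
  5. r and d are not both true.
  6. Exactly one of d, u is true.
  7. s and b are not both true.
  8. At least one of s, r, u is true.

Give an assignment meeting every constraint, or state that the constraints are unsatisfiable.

d = False, r = False, b = False, s = False, u = True

  (1) d=F ⇒ b: vacuous ✓
  (2) {r, b}: 0 true — at most one ✓
  (3) s=F ⇒ u: vacuous ✓
  (4) {s, d}: 0 true — none ✓
  (5) r=F, d=F — not both ✓
  (6) {d, u}: 1 true — exactly one ✓
  (7) s=F, b=F — not both ✓
  (8) {s, r, u}: 1 true — at least one ✓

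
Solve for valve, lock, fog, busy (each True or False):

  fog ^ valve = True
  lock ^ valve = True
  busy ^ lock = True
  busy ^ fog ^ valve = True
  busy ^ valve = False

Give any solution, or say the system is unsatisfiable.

valve: False, lock: True, fog: True, busy: False

fog ^ valve = T ^ F = True ✓
lock ^ valve = T ^ F = True ✓
busy ^ lock = F ^ T = True ✓
busy ^ fog ^ valve = F ^ T ^ F = True ✓
busy ^ valve = F ^ F = False ✓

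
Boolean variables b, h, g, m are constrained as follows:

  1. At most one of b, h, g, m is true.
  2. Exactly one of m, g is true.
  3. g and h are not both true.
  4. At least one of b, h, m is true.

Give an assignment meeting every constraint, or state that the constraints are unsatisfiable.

b: False, h: False, g: False, m: True

  (1) {b, h, g, m}: 1 true — at most one ✓
  (2) {m, g}: 1 true — exactly one ✓
  (3) g=F, h=F — not both ✓
  (4) {b, h, m}: 1 true — at least one ✓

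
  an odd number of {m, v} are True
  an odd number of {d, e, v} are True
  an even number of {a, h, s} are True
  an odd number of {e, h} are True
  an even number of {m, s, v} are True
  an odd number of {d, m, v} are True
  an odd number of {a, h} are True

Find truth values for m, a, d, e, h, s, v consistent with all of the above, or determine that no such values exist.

m = True, a = True, d = False, e = True, h = False, s = True, v = False

{m, v}: 1 true → odd ✓
{d, e, v}: 1 true → odd ✓
{a, h, s}: 2 true → even ✓
{e, h}: 1 true → odd ✓
{m, s, v}: 2 true → even ✓
{d, m, v}: 1 true → odd ✓
{a, h}: 1 true → odd ✓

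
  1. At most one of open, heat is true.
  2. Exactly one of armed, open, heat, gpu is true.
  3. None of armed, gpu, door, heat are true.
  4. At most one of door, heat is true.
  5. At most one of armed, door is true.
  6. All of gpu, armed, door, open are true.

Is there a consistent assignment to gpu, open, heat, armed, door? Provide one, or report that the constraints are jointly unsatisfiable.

Unsatisfiable — no assignment works.

Case gpu = True:
  Constraint (3) is violated (gpu=T) — contradiction.
Case gpu = False:
  Constraint (6) is violated (gpu=F) — contradiction.
Both cases fail — unsatisfiable.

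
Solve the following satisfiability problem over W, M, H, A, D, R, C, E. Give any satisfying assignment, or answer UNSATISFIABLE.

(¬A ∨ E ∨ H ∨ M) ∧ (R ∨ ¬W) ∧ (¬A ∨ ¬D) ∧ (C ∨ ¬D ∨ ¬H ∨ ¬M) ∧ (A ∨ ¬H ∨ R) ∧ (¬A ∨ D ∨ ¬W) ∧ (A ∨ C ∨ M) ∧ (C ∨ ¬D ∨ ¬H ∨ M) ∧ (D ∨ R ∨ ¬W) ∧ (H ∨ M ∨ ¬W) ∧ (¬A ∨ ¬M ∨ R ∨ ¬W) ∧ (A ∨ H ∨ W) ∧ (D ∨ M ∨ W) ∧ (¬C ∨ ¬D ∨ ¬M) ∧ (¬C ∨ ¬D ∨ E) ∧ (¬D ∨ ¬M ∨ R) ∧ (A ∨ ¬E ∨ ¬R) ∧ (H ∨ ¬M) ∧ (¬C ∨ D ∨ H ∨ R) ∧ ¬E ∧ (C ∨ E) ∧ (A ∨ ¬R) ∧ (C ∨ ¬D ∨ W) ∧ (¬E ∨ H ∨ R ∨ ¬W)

Unit clause (¬E) forces E = False.
In (C ∨ E) only C is left, so C = True.
In (¬C ∨ ¬D ∨ E) only ¬D is left, so D = False.
Set W = False.
  then (D ∨ M ∨ W) forces M = True.
  then (H ∨ ¬M) forces H = True.
Try A = False:
  (A ∨ ¬H ∨ R) forces R = True.
  clause (A ∨ ¬R) is falsified — backtrack.
So A = True.
Set R = False.
All clauses satisfied.

W=F, M=T, H=T, A=T, D=F, R=F, C=T, E=F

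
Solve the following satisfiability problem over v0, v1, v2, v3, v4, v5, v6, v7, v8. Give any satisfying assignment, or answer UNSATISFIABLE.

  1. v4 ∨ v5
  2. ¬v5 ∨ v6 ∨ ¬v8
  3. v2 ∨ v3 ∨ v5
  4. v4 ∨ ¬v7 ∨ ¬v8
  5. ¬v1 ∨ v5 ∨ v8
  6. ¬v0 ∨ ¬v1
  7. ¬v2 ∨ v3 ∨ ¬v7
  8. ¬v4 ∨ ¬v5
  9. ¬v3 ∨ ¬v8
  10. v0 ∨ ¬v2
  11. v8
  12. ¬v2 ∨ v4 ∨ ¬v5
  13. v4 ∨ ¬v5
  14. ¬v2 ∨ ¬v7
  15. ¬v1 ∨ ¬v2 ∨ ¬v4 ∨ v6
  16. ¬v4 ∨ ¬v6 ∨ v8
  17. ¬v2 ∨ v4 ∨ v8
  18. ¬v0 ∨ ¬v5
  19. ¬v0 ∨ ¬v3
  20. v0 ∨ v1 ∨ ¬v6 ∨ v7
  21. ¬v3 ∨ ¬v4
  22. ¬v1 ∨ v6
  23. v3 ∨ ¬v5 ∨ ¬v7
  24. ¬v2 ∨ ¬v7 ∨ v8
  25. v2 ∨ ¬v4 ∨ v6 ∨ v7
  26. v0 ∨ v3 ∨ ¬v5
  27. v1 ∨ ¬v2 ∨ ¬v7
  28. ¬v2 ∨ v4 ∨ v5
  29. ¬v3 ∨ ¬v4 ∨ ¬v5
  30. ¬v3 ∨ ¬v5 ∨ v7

v0 = True; v1 = False; v2 = True; v3 = False; v4 = True; v5 = False; v6 = False; v7 = False; v8 = True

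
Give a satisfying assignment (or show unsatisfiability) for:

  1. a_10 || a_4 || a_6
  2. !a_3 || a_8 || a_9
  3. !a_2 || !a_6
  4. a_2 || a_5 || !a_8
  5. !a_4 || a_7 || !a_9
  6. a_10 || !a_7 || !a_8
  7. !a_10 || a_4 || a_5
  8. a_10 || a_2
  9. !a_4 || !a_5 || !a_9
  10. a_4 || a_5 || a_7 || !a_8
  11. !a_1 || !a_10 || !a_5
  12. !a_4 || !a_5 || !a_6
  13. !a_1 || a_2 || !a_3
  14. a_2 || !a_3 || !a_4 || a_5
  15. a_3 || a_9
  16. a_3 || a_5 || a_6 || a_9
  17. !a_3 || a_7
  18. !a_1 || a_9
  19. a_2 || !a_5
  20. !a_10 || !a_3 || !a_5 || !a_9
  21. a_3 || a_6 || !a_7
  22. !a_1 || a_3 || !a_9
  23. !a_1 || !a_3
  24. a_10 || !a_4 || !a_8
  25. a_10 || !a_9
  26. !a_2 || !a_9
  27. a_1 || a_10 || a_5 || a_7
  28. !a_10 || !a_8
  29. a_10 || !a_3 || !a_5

a_1 = False; a_2 = False; a_3 = False; a_4 = True; a_5 = False; a_6 = True; a_7 = True; a_8 = False; a_9 = True; a_10 = True

Try a_1 = True:
  (!a_1 || a_9) forces a_9 = True.
  (!a_1 || a_3 || !a_9) forces a_3 = True.
  clause (!a_1 || !a_3) is falsified — backtrack.
So a_1 = False.
Set a_2 = False.
  then (a_10 || a_2) forces a_10 = True.
  then (a_2 || !a_5) forces a_5 = False.
  then (!a_10 || !a_8) forces a_8 = False.
  then (!a_10 || a_4 || a_5) forces a_4 = True.
  then (a_2 || !a_3 || !a_4 || a_5) forces a_3 = False.
  then (a_3 || a_9) forces a_9 = True.
  then (!a_4 || a_7 || !a_9) forces a_7 = True.
  then (a_3 || a_6 || !a_7) forces a_6 = True.
All clauses satisfied.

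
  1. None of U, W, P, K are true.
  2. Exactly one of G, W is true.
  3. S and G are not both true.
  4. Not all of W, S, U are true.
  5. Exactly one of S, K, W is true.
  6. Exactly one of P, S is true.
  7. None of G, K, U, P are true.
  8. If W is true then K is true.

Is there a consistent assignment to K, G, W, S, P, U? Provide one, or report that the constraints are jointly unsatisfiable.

Unsatisfiable

Case G = True:
  Constraint (7) is violated (G=T) — contradiction.
Case G = False:
  (1) forces U = False.
  (1) forces W = False.
  Constraint (2) is violated (G=F, W=F) — contradiction.
Both cases fail — unsatisfiable.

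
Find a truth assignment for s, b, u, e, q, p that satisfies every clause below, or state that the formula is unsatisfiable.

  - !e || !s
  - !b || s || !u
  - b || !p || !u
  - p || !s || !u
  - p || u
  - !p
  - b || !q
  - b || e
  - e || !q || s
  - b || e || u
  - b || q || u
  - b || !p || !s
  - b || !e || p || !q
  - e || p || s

Unit clause (!p) forces p = False.
In (p || u) only u is left, so u = True.
In (p || !s || !u) only !s is left, so s = False.
In (e || p || s) only e is left, so e = True.
In (!b || s || !u) only !b is left, so b = False.
In (b || !q) only !q is left, so q = False.
All clauses satisfied.

s = False, b = False, u = True, e = True, q = False, p = False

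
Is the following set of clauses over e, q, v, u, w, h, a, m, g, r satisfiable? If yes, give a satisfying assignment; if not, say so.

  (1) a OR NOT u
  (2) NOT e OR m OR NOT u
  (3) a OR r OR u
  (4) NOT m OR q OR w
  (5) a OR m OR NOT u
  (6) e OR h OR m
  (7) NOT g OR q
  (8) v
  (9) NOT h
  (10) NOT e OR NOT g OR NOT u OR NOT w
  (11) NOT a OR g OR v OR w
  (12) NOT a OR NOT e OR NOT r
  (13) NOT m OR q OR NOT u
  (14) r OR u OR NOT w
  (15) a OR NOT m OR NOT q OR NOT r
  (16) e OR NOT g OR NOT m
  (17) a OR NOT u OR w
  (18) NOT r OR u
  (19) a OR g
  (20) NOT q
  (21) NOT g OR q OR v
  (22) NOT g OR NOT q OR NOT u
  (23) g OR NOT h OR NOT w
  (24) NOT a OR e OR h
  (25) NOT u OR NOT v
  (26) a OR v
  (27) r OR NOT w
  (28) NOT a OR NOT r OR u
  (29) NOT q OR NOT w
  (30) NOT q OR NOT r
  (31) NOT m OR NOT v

e = True; q = False; v = True; u = False; w = False; h = False; a = True; m = False; g = False; r = False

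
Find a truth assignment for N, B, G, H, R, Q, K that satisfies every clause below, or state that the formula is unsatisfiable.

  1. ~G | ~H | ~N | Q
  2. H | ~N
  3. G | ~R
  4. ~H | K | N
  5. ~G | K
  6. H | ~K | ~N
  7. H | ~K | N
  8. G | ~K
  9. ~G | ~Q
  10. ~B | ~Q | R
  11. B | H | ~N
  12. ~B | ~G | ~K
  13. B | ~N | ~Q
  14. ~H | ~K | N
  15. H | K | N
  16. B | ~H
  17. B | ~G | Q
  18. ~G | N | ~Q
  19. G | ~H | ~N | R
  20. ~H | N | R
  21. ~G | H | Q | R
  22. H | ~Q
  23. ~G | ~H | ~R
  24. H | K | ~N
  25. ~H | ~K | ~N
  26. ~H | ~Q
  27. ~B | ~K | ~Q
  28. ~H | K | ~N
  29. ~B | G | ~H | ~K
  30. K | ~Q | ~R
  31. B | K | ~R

The formula is unsatisfiable.

Case N = True:
  (H | ~N) forces H = True.
  (B | ~H) forces B = True.
  (~H | ~K | ~N) forces K = False.
  Clause (~H | K | ~N) is falsified — contradiction.
Case N = False:
  If H = True:
    (~H | K | N) forces K = True.
    clause (~H | ~K | N) is falsified.
  If H = False:
    (H | ~K | N) forces K = False.
    clause (H | K | N) is falsified.
  Every sub-case reaches a contradiction.
Both cases fail, so the formula is unsatisfiable.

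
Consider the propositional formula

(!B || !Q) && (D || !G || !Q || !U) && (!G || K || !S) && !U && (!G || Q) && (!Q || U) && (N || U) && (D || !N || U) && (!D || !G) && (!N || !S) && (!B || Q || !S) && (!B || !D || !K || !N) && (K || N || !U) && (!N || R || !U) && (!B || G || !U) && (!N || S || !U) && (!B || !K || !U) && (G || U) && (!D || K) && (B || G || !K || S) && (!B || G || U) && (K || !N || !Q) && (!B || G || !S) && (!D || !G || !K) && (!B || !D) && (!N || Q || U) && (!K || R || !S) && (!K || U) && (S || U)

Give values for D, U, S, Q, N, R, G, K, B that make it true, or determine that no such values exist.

The formula is unsatisfiable.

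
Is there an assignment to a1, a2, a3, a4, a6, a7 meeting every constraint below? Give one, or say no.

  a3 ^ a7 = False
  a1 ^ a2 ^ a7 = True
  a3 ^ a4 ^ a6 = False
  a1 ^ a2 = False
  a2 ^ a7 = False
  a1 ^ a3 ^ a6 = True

a1 = True, a2 = True, a3 = True, a4 = False, a6 = True, a7 = True

a3 ^ a7 = T ^ T = False ✓
a1 ^ a2 ^ a7 = T ^ T ^ T = True ✓
a3 ^ a4 ^ a6 = T ^ F ^ T = False ✓
a1 ^ a2 = T ^ T = False ✓
a2 ^ a7 = T ^ T = False ✓
a1 ^ a3 ^ a6 = T ^ T ^ T = True ✓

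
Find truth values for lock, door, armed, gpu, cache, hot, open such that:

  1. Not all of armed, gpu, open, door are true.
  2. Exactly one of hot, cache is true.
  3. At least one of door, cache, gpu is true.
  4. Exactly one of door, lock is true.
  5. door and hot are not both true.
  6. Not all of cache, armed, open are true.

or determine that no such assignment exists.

lock = True, door = False, armed = False, gpu = False, cache = True, hot = False, open = True

  (1) {armed, gpu, open, door}: 1/4 true — not all ✓
  (2) {hot, cache}: 1 true — exactly one ✓
  (3) {door, cache, gpu}: 1 true — at least one ✓
  (4) {door, lock}: 1 true — exactly one ✓
  (5) door=F, hot=F — not both ✓
  (6) {cache, armed, open}: 2/3 true — not all ✓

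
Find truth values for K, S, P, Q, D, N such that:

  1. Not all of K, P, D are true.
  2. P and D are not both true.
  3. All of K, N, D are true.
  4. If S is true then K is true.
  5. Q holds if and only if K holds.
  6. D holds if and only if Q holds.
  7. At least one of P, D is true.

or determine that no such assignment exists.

K = True, S = True, P = False, Q = True, D = True, N = True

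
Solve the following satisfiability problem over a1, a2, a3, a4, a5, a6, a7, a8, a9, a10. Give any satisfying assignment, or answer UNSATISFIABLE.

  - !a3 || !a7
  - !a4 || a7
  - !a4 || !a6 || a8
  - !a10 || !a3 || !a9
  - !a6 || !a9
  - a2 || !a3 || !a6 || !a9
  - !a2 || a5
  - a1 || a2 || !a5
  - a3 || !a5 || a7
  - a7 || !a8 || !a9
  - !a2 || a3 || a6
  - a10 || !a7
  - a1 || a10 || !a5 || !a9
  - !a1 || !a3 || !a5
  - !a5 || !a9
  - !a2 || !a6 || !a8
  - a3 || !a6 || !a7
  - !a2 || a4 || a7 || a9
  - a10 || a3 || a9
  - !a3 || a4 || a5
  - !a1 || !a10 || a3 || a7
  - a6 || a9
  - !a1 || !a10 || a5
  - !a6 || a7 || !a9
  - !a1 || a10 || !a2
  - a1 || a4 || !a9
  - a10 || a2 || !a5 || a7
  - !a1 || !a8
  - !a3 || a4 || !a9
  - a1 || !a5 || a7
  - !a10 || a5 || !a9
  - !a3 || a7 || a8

Set a1 = False.
Set a2 = False.
  then (a1 || a2 || !a5) forces a5 = False.
Try a3 = True:
  (!a3 || !a7) forces a7 = False.
  (!a4 || a7) forces a4 = False.
  clause (!a3 || a4 || a5) is falsified — backtrack.
So a3 = False.
Try a4 = True:
  (!a4 || a7) forces a7 = True.
  (a10 || !a7) forces a10 = True.
  (a3 || !a6 || !a7) forces a6 = False.
  (a6 || a9) forces a9 = True.
  clause (!a10 || a5 || !a9) is falsified — backtrack.
So a4 = False.
  then (a1 || a4 || !a9) forces a9 = False.
  then (a10 || a3 || a9) forces a10 = True.
  then (a6 || a9) forces a6 = True.
  then (a3 || !a6 || !a7) forces a7 = False.
Set a8 = True.
All clauses satisfied.

a1 = False, a2 = False, a3 = False, a4 = False, a5 = False, a6 = True, a7 = False, a8 = True, a9 = False, a10 = True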